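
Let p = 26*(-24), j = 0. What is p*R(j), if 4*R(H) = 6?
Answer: -936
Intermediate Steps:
R(H) = 3/2 (R(H) = (¼)*6 = 3/2)
p = -624
p*R(j) = -624*3/2 = -936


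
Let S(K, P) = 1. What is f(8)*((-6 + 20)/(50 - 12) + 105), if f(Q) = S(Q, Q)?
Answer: 2002/19 ≈ 105.37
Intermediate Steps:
f(Q) = 1
f(8)*((-6 + 20)/(50 - 12) + 105) = 1*((-6 + 20)/(50 - 12) + 105) = 1*(14/38 + 105) = 1*(14*(1/38) + 105) = 1*(7/19 + 105) = 1*(2002/19) = 2002/19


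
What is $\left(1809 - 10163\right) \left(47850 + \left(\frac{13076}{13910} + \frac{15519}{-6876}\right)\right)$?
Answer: $- \frac{3186003232468937}{7970430} \approx -3.9973 \cdot 10^{8}$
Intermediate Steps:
$\left(1809 - 10163\right) \left(47850 + \left(\frac{13076}{13910} + \frac{15519}{-6876}\right)\right) = - 8354 \left(47850 + \left(13076 \cdot \frac{1}{13910} + 15519 \left(- \frac{1}{6876}\right)\right)\right) = - 8354 \left(47850 + \left(\frac{6538}{6955} - \frac{5173}{2292}\right)\right) = - 8354 \left(47850 - \frac{20993119}{15940860}\right) = \left(-8354\right) \frac{762749157881}{15940860} = - \frac{3186003232468937}{7970430}$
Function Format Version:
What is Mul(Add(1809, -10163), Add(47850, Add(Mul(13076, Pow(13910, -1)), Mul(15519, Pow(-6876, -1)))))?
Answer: Rational(-3186003232468937, 7970430) ≈ -3.9973e+8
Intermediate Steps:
Mul(Add(1809, -10163), Add(47850, Add(Mul(13076, Pow(13910, -1)), Mul(15519, Pow(-6876, -1))))) = Mul(-8354, Add(47850, Add(Mul(13076, Rational(1, 13910)), Mul(15519, Rational(-1, 6876))))) = Mul(-8354, Add(47850, Add(Rational(6538, 6955), Rational(-5173, 2292)))) = Mul(-8354, Add(47850, Rational(-20993119, 15940860))) = Mul(-8354, Rational(762749157881, 15940860)) = Rational(-3186003232468937, 7970430)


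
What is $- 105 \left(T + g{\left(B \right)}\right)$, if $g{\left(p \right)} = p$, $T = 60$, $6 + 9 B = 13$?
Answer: $- \frac{19145}{3} \approx -6381.7$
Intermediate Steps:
$B = \frac{7}{9}$ ($B = - \frac{2}{3} + \frac{1}{9} \cdot 13 = - \frac{2}{3} + \frac{13}{9} = \frac{7}{9} \approx 0.77778$)
$- 105 \left(T + g{\left(B \right)}\right) = - 105 \left(60 + \frac{7}{9}\right) = \left(-105\right) \frac{547}{9} = - \frac{19145}{3}$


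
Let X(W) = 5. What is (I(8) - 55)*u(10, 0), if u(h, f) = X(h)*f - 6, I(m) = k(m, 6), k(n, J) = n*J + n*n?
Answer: -342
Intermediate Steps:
k(n, J) = n**2 + J*n (k(n, J) = J*n + n**2 = n**2 + J*n)
I(m) = m*(6 + m)
u(h, f) = -6 + 5*f (u(h, f) = 5*f - 6 = -6 + 5*f)
(I(8) - 55)*u(10, 0) = (8*(6 + 8) - 55)*(-6 + 5*0) = (8*14 - 55)*(-6 + 0) = (112 - 55)*(-6) = 57*(-6) = -342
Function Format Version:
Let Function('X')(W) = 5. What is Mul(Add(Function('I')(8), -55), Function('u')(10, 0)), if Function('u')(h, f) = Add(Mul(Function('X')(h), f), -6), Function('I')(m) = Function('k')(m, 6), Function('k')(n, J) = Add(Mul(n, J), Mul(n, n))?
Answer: -342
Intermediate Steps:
Function('k')(n, J) = Add(Pow(n, 2), Mul(J, n)) (Function('k')(n, J) = Add(Mul(J, n), Pow(n, 2)) = Add(Pow(n, 2), Mul(J, n)))
Function('I')(m) = Mul(m, Add(6, m))
Function('u')(h, f) = Add(-6, Mul(5, f)) (Function('u')(h, f) = Add(Mul(5, f), -6) = Add(-6, Mul(5, f)))
Mul(Add(Function('I')(8), -55), Function('u')(10, 0)) = Mul(Add(Mul(8, Add(6, 8)), -55), Add(-6, Mul(5, 0))) = Mul(Add(Mul(8, 14), -55), Add(-6, 0)) = Mul(Add(112, -55), -6) = Mul(57, -6) = -342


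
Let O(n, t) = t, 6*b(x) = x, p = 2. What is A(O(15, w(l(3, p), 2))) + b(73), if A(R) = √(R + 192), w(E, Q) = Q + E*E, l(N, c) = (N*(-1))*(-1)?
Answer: 73/6 + √203 ≈ 26.414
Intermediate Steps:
l(N, c) = N (l(N, c) = -N*(-1) = N)
w(E, Q) = Q + E²
b(x) = x/6
A(R) = √(192 + R)
A(O(15, w(l(3, p), 2))) + b(73) = √(192 + (2 + 3²)) + (⅙)*73 = √(192 + (2 + 9)) + 73/6 = √(192 + 11) + 73/6 = √203 + 73/6 = 73/6 + √203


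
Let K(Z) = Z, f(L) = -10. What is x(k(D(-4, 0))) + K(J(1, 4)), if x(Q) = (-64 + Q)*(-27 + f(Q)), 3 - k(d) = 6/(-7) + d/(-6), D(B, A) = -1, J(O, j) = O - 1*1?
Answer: 93721/42 ≈ 2231.5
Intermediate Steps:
J(O, j) = -1 + O (J(O, j) = O - 1 = -1 + O)
k(d) = 27/7 + d/6 (k(d) = 3 - (6/(-7) + d/(-6)) = 3 - (6*(-1/7) + d*(-1/6)) = 3 - (-6/7 - d/6) = 3 + (6/7 + d/6) = 27/7 + d/6)
x(Q) = 2368 - 37*Q (x(Q) = (-64 + Q)*(-27 - 10) = (-64 + Q)*(-37) = 2368 - 37*Q)
x(k(D(-4, 0))) + K(J(1, 4)) = (2368 - 37*(27/7 + (1/6)*(-1))) + (-1 + 1) = (2368 - 37*(27/7 - 1/6)) + 0 = (2368 - 37*155/42) + 0 = (2368 - 5735/42) + 0 = 93721/42 + 0 = 93721/42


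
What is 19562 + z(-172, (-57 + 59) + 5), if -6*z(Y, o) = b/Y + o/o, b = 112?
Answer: 1682327/86 ≈ 19562.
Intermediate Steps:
z(Y, o) = -⅙ - 56/(3*Y) (z(Y, o) = -(112/Y + o/o)/6 = -(112/Y + 1)/6 = -(1 + 112/Y)/6 = -⅙ - 56/(3*Y))
19562 + z(-172, (-57 + 59) + 5) = 19562 + (⅙)*(-112 - 1*(-172))/(-172) = 19562 + (⅙)*(-1/172)*(-112 + 172) = 19562 + (⅙)*(-1/172)*60 = 19562 - 5/86 = 1682327/86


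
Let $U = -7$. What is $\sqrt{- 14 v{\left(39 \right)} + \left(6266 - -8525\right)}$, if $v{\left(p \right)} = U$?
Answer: $\sqrt{14889} \approx 122.02$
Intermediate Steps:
$v{\left(p \right)} = -7$
$\sqrt{- 14 v{\left(39 \right)} + \left(6266 - -8525\right)} = \sqrt{\left(-14\right) \left(-7\right) + \left(6266 - -8525\right)} = \sqrt{98 + \left(6266 + 8525\right)} = \sqrt{98 + 14791} = \sqrt{14889}$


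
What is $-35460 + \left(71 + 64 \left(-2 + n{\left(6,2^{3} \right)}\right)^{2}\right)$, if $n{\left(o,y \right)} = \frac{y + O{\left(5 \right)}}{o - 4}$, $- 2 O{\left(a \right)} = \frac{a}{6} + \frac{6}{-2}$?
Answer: $- \frac{314780}{9} \approx -34976.0$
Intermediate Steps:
$O{\left(a \right)} = \frac{3}{2} - \frac{a}{12}$ ($O{\left(a \right)} = - \frac{\frac{a}{6} + \frac{6}{-2}}{2} = - \frac{a \frac{1}{6} + 6 \left(- \frac{1}{2}\right)}{2} = - \frac{\frac{a}{6} - 3}{2} = - \frac{-3 + \frac{a}{6}}{2} = \frac{3}{2} - \frac{a}{12}$)
$n{\left(o,y \right)} = \frac{\frac{13}{12} + y}{-4 + o}$ ($n{\left(o,y \right)} = \frac{y + \left(\frac{3}{2} - \frac{5}{12}\right)}{o - 4} = \frac{y + \left(\frac{3}{2} - \frac{5}{12}\right)}{-4 + o} = \frac{y + \frac{13}{12}}{-4 + o} = \frac{\frac{13}{12} + y}{-4 + o}$)
$-35460 + \left(71 + 64 \left(-2 + n{\left(6,2^{3} \right)}\right)^{2}\right) = -35460 + \left(71 + 64 \left(-2 + \frac{\frac{13}{12} + 2^{3}}{-4 + 6}\right)^{2}\right) = -35460 + \left(71 + 64 \left(-2 + \frac{\frac{13}{12} + 8}{2}\right)^{2}\right) = -35460 + \left(71 + 64 \left(-2 + \frac{1}{2} \cdot \frac{109}{12}\right)^{2}\right) = -35460 + \left(71 + 64 \left(-2 + \frac{109}{24}\right)^{2}\right) = -35460 + \left(71 + 64 \left(\frac{61}{24}\right)^{2}\right) = -35460 + \left(71 + 64 \cdot \frac{3721}{576}\right) = -35460 + \left(71 + \frac{3721}{9}\right) = -35460 + \frac{4360}{9} = - \frac{314780}{9}$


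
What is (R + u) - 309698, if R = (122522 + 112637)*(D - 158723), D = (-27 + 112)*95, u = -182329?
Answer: -35426725059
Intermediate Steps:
D = 8075 (D = 85*95 = 8075)
R = -35426233032 (R = (122522 + 112637)*(8075 - 158723) = 235159*(-150648) = -35426233032)
(R + u) - 309698 = (-35426233032 - 182329) - 309698 = -35426415361 - 309698 = -35426725059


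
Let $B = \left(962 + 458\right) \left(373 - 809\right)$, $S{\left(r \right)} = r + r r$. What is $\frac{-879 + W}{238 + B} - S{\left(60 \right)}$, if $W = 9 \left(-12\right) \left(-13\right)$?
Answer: $- \frac{755036215}{206294} \approx -3660.0$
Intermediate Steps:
$W = 1404$ ($W = \left(-108\right) \left(-13\right) = 1404$)
$S{\left(r \right)} = r + r^{2}$
$B = -619120$ ($B = 1420 \left(-436\right) = -619120$)
$\frac{-879 + W}{238 + B} - S{\left(60 \right)} = \frac{-879 + 1404}{238 - 619120} - 60 \left(1 + 60\right) = \frac{525}{-618882} - 60 \cdot 61 = 525 \left(- \frac{1}{618882}\right) - 3660 = - \frac{175}{206294} - 3660 = - \frac{755036215}{206294}$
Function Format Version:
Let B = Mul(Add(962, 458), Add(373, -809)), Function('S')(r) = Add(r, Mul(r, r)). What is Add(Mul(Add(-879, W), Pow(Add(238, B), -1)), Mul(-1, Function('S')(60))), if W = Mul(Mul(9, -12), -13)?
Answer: Rational(-755036215, 206294) ≈ -3660.0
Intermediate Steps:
W = 1404 (W = Mul(-108, -13) = 1404)
Function('S')(r) = Add(r, Pow(r, 2))
B = -619120 (B = Mul(1420, -436) = -619120)
Add(Mul(Add(-879, W), Pow(Add(238, B), -1)), Mul(-1, Function('S')(60))) = Add(Mul(Add(-879, 1404), Pow(Add(238, -619120), -1)), Mul(-1, Mul(60, Add(1, 60)))) = Add(Mul(525, Pow(-618882, -1)), Mul(-1, Mul(60, 61))) = Add(Mul(525, Rational(-1, 618882)), Mul(-1, 3660)) = Add(Rational(-175, 206294), -3660) = Rational(-755036215, 206294)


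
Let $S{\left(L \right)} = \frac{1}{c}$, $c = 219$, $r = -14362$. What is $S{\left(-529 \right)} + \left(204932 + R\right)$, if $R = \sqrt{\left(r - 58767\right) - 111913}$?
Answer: $\frac{44880109}{219} + i \sqrt{185042} \approx 2.0493 \cdot 10^{5} + 430.17 i$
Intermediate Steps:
$R = i \sqrt{185042}$ ($R = \sqrt{\left(-14362 - 58767\right) - 111913} = \sqrt{-73129 - 111913} = \sqrt{-185042} = i \sqrt{185042} \approx 430.17 i$)
$S{\left(L \right)} = \frac{1}{219}$
$S{\left(-529 \right)} + \left(204932 + R\right) = \frac{1}{219} + \left(204932 + i \sqrt{185042}\right) = \frac{44880109}{219} + i \sqrt{185042}$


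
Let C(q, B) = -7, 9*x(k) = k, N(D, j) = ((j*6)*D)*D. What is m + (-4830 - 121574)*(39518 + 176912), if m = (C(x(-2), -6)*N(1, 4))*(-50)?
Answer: -27357609320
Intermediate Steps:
N(D, j) = 6*j*D² (N(D, j) = ((6*j)*D)*D = (6*D*j)*D = 6*j*D²)
x(k) = k/9
m = 8400 (m = -42*4*1²*(-50) = -42*4*(-50) = -7*24*(-50) = -168*(-50) = 8400)
m + (-4830 - 121574)*(39518 + 176912) = 8400 + (-4830 - 121574)*(39518 + 176912) = 8400 - 126404*216430 = 8400 - 27357617720 = -27357609320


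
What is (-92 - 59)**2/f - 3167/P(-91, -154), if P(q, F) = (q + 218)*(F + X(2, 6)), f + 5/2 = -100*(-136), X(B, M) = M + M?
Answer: 908513033/490434630 ≈ 1.8525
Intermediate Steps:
X(B, M) = 2*M
f = 27195/2 (f = -5/2 - 100*(-136) = -5/2 + 13600 = 27195/2 ≈ 13598.)
P(q, F) = (12 + F)*(218 + q) (P(q, F) = (q + 218)*(F + 2*6) = (218 + q)*(F + 12) = (218 + q)*(12 + F) = (12 + F)*(218 + q))
(-92 - 59)**2/f - 3167/P(-91, -154) = (-92 - 59)**2/(27195/2) - 3167/(2616 + 12*(-91) + 218*(-154) - 154*(-91)) = (-151)**2*(2/27195) - 3167/(2616 - 1092 - 33572 + 14014) = 22801*(2/27195) - 3167/(-18034) = 45602/27195 - 3167*(-1/18034) = 45602/27195 + 3167/18034 = 908513033/490434630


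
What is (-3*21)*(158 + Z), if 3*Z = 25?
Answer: -10479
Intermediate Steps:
Z = 25/3 (Z = (⅓)*25 = 25/3 ≈ 8.3333)
(-3*21)*(158 + Z) = (-3*21)*(158 + 25/3) = -63*499/3 = -10479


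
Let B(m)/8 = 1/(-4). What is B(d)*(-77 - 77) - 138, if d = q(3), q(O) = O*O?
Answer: 170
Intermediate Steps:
q(O) = O²
d = 9 (d = 3² = 9)
B(m) = -2 (B(m) = 8/(-4) = 8*(-¼) = -2)
B(d)*(-77 - 77) - 138 = -2*(-77 - 77) - 138 = -2*(-154) - 138 = 308 - 138 = 170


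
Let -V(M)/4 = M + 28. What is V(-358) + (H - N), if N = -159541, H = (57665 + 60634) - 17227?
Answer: 261933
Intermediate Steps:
H = 101072 (H = 118299 - 17227 = 101072)
V(M) = -112 - 4*M (V(M) = -4*(M + 28) = -4*(28 + M) = -112 - 4*M)
V(-358) + (H - N) = (-112 - 4*(-358)) + (101072 - 1*(-159541)) = (-112 + 1432) + (101072 + 159541) = 1320 + 260613 = 261933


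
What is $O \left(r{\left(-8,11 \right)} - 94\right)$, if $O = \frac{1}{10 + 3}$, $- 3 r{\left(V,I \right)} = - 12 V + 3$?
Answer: $- \frac{127}{13} \approx -9.7692$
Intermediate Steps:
$r{\left(V,I \right)} = -1 + 4 V$ ($r{\left(V,I \right)} = - \frac{- 12 V + 3}{3} = - \frac{3 - 12 V}{3} = -1 + 4 V$)
$O = \frac{1}{13} \approx 0.076923$
$O \left(r{\left(-8,11 \right)} - 94\right) = \frac{\left(-1 + 4 \left(-8\right)\right) - 94}{13} = \frac{\left(-1 - 32\right) - 94}{13} = \frac{-33 - 94}{13} = \frac{1}{13} \left(-127\right) = - \frac{127}{13}$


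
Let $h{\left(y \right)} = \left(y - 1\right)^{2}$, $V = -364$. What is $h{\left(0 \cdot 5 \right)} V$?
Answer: $-364$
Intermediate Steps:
$h{\left(y \right)} = \left(-1 + y\right)^{2}$
$h{\left(0 \cdot 5 \right)} V = \left(-1 + 0 \cdot 5\right)^{2} \left(-364\right) = \left(-1 + 0\right)^{2} \left(-364\right) = \left(-1\right)^{2} \left(-364\right) = 1 \left(-364\right) = -364$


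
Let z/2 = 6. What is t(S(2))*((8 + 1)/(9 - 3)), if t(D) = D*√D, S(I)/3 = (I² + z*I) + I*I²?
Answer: 972*√3 ≈ 1683.6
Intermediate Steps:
z = 12 (z = 2*6 = 12)
S(I) = 3*I² + 3*I³ + 36*I (S(I) = 3*((I² + 12*I) + I*I²) = 3*((I² + 12*I) + I³) = 3*(I² + I³ + 12*I) = 3*I² + 3*I³ + 36*I)
t(D) = D^(3/2)
t(S(2))*((8 + 1)/(9 - 3)) = (3*2*(12 + 2 + 2²))^(3/2)*((8 + 1)/(9 - 3)) = (3*2*(12 + 2 + 4))^(3/2)*(9/6) = (3*2*18)^(3/2)*(9*(⅙)) = 108^(3/2)*(3/2) = (648*√3)*(3/2) = 972*√3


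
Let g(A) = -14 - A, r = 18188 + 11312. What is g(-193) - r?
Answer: -29321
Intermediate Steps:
r = 29500
g(-193) - r = (-14 - 1*(-193)) - 1*29500 = (-14 + 193) - 29500 = 179 - 29500 = -29321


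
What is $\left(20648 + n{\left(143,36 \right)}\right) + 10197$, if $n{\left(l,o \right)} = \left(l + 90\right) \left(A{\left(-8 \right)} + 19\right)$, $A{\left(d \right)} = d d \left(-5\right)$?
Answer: $-39288$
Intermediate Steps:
$A{\left(d \right)} = - 5 d^{2}$ ($A{\left(d \right)} = d^{2} \left(-5\right) = - 5 d^{2}$)
$n{\left(l,o \right)} = -27090 - 301 l$ ($n{\left(l,o \right)} = \left(l + 90\right) \left(- 5 \left(-8\right)^{2} + 19\right) = \left(90 + l\right) \left(\left(-5\right) 64 + 19\right) = \left(90 + l\right) \left(-320 + 19\right) = \left(90 + l\right) \left(-301\right) = -27090 - 301 l$)
$\left(20648 + n{\left(143,36 \right)}\right) + 10197 = \left(20648 - 70133\right) + 10197 = -49485 + 10197 = -39288$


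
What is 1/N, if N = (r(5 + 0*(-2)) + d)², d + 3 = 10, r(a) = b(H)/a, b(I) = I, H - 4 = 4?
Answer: 25/1849 ≈ 0.013521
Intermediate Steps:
H = 8 (H = 4 + 4 = 8)
r(a) = 8/a
d = 7 (d = -3 + 10 = 7)
N = 1849/25 (N = (8/(5 + 0*(-2)) + 7)² = (8/(5 + 0) + 7)² = (8/5 + 7)² = (43/5)² = 1849/25 ≈ 73.960)
1/N = 1/(1849/25) = 25/1849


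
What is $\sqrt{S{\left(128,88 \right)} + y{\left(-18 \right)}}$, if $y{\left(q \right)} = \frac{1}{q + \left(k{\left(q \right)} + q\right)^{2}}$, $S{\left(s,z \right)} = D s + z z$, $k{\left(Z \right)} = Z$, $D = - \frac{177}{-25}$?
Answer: $\frac{\sqrt{39245277406}}{2130} \approx 93.007$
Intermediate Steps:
$D = \frac{177}{25}$ ($D = \left(-177\right) \left(- \frac{1}{25}\right) = \frac{177}{25} \approx 7.08$)
$S{\left(s,z \right)} = z^{2} + \frac{177 s}{25}$ ($S{\left(s,z \right)} = \frac{177 s}{25} + z z = \frac{177 s}{25} + z^{2} = z^{2} + \frac{177 s}{25}$)
$y{\left(q \right)} = \frac{1}{q + 4 q^{2}}$ ($y{\left(q \right)} = \frac{1}{q + \left(q + q\right)^{2}} = \frac{1}{q + \left(2 q\right)^{2}} = \frac{1}{q + 4 q^{2}}$)
$\sqrt{S{\left(128,88 \right)} + y{\left(-18 \right)}} = \sqrt{\left(88^{2} + \frac{177}{25} \cdot 128\right) + \frac{1}{\left(-18\right) \left(1 + 4 \left(-18\right)\right)}} = \sqrt{\left(7744 + \frac{22656}{25}\right) - \frac{1}{18 \left(1 - 72\right)}} = \sqrt{\frac{216256}{25} - \frac{1}{18 \left(-71\right)}} = \sqrt{\frac{216256}{25} - - \frac{1}{1278}} = \sqrt{\frac{216256}{25} + \frac{1}{1278}} = \sqrt{\frac{276375193}{31950}} = \frac{\sqrt{39245277406}}{2130}$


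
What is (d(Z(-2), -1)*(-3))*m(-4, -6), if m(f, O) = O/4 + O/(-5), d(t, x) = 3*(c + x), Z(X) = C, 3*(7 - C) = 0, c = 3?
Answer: 27/5 ≈ 5.4000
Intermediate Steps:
C = 7 (C = 7 - 1/3*0 = 7 + 0 = 7)
Z(X) = 7
d(t, x) = 9 + 3*x (d(t, x) = 3*(3 + x) = 9 + 3*x)
m(f, O) = O/20 (m(f, O) = O*(1/4) + O*(-1/5) = O/4 - O/5 = O/20)
(d(Z(-2), -1)*(-3))*m(-4, -6) = ((9 + 3*(-1))*(-3))*((1/20)*(-6)) = ((9 - 3)*(-3))*(-3/10) = (6*(-3))*(-3/10) = -18*(-3/10) = 27/5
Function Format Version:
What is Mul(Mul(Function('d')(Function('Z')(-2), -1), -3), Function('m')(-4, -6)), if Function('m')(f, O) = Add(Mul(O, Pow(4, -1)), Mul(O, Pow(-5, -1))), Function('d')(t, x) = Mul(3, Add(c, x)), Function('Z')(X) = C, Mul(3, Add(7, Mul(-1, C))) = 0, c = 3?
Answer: Rational(27, 5) ≈ 5.4000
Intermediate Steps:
C = 7 (C = Add(7, Mul(Rational(-1, 3), 0)) = Add(7, 0) = 7)
Function('Z')(X) = 7
Function('d')(t, x) = Add(9, Mul(3, x)) (Function('d')(t, x) = Mul(3, Add(3, x)) = Add(9, Mul(3, x)))
Function('m')(f, O) = Mul(Rational(1, 20), O) (Function('m')(f, O) = Add(Mul(O, Rational(1, 4)), Mul(O, Rational(-1, 5))) = Add(Mul(Rational(1, 4), O), Mul(Rational(-1, 5), O)) = Mul(Rational(1, 20), O))
Mul(Mul(Function('d')(Function('Z')(-2), -1), -3), Function('m')(-4, -6)) = Mul(Mul(Add(9, Mul(3, -1)), -3), Mul(Rational(1, 20), -6)) = Mul(Mul(Add(9, -3), -3), Rational(-3, 10)) = Mul(Mul(6, -3), Rational(-3, 10)) = Mul(-18, Rational(-3, 10)) = Rational(27, 5)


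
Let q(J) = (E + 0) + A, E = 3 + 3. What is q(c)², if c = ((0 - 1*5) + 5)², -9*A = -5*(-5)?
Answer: 841/81 ≈ 10.383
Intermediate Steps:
A = -25/9 (A = -(-5)*(-5)/9 = -⅑*25 = -25/9 ≈ -2.7778)
E = 6
c = 0 (c = ((0 - 5) + 5)² = (-5 + 5)² = 0² = 0)
q(J) = 29/9 (q(J) = (6 + 0) - 25/9 = 6 - 25/9 = 29/9)
q(c)² = (29/9)² = 841/81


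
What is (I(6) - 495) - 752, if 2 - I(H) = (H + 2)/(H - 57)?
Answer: -63487/51 ≈ -1244.8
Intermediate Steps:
I(H) = 2 - (2 + H)/(-57 + H) (I(H) = 2 - (H + 2)/(H - 57) = 2 - (2 + H)/(-57 + H))
(I(6) - 495) - 752 = ((-116 + 6)/(-57 + 6) - 495) - 752 = (-110/(-51) - 495) - 752 = (-1/51*(-110) - 495) - 752 = (110/51 - 495) - 752 = -25135/51 - 752 = -63487/51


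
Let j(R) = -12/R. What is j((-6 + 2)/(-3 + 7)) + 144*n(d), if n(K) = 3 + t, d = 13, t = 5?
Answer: 1164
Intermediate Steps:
n(K) = 8 (n(K) = 3 + 5 = 8)
j((-6 + 2)/(-3 + 7)) + 144*n(d) = -12*(-3 + 7)/(-6 + 2) + 144*8 = -12*(-1/1) + 1152 = -12/((-4*1/4)) + 1152 = -12/(-1) + 1152 = -12*(-1) + 1152 = 12 + 1152 = 1164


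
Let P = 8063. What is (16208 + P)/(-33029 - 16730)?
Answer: -24271/49759 ≈ -0.48777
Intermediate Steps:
(16208 + P)/(-33029 - 16730) = (16208 + 8063)/(-33029 - 16730) = 24271/(-49759) = 24271*(-1/49759) = -24271/49759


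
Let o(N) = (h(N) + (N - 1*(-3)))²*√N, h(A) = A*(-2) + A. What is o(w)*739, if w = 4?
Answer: 13302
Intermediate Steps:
h(A) = -A (h(A) = -2*A + A = -A)
o(N) = 9*√N (o(N) = (-N + (N - 1*(-3)))²*√N = (-N + (N + 3))²*√N = (-N + (3 + N))²*√N = 3²*√N = 9*√N)
o(w)*739 = (9*√4)*739 = (9*2)*739 = 18*739 = 13302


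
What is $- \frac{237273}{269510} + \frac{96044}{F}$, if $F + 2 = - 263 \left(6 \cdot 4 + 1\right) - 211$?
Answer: $- \frac{6873856891}{457358470} \approx -15.029$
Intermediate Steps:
$F = -6788$ ($F = -2 - \left(211 + 263 \left(6 \cdot 4 + 1\right)\right) = -2 - \left(211 + 263 \left(24 + 1\right)\right) = -2 - 6786 = -6788$)
$- \frac{237273}{269510} + \frac{96044}{F} = - \frac{237273}{269510} + \frac{96044}{-6788} = \left(-237273\right) \frac{1}{269510} + 96044 \left(- \frac{1}{6788}\right) = - \frac{237273}{269510} - \frac{24011}{1697} = - \frac{6873856891}{457358470}$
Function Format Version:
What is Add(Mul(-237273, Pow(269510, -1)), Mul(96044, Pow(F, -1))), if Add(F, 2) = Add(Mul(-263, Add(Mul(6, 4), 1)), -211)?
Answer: Rational(-6873856891, 457358470) ≈ -15.029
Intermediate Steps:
F = -6788 (F = Add(-2, Add(Mul(-263, Add(Mul(6, 4), 1)), -211)) = Add(-2, Add(Mul(-263, Add(24, 1)), -211)) = Add(-2, Add(Mul(-263, 25), -211)) = Add(-2, Add(-6575, -211)) = Add(-2, -6786) = -6788)
Add(Mul(-237273, Pow(269510, -1)), Mul(96044, Pow(F, -1))) = Add(Mul(-237273, Pow(269510, -1)), Mul(96044, Pow(-6788, -1))) = Add(Mul(-237273, Rational(1, 269510)), Mul(96044, Rational(-1, 6788))) = Add(Rational(-237273, 269510), Rational(-24011, 1697)) = Rational(-6873856891, 457358470)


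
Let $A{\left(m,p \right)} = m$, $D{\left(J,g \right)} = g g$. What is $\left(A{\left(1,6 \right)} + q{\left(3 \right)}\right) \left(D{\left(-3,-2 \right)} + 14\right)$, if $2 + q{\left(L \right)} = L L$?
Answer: $144$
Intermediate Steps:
$D{\left(J,g \right)} = g^{2}$
$q{\left(L \right)} = -2 + L^{2}$ ($q{\left(L \right)} = -2 + L L = -2 + L^{2}$)
$\left(A{\left(1,6 \right)} + q{\left(3 \right)}\right) \left(D{\left(-3,-2 \right)} + 14\right) = \left(1 - \left(2 - 3^{2}\right)\right) \left(\left(-2\right)^{2} + 14\right) = \left(1 + \left(-2 + 9\right)\right) \left(4 + 14\right) = \left(1 + 7\right) 18 = 8 \cdot 18 = 144$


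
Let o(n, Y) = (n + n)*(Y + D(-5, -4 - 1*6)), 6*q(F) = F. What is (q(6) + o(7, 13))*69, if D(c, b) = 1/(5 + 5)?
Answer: 63618/5 ≈ 12724.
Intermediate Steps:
q(F) = F/6
D(c, b) = ⅒ (D(c, b) = 1/10 = ⅒)
o(n, Y) = 2*n*(⅒ + Y) (o(n, Y) = (n + n)*(Y + ⅒) = (2*n)*(⅒ + Y) = 2*n*(⅒ + Y))
(q(6) + o(7, 13))*69 = ((⅙)*6 + (⅕)*7*(1 + 10*13))*69 = (1 + (⅕)*7*(1 + 130))*69 = (1 + (⅕)*7*131)*69 = (1 + 917/5)*69 = (922/5)*69 = 63618/5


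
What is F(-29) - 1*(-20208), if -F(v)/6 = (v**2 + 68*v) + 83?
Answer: 26496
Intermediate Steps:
F(v) = -498 - 408*v - 6*v**2 (F(v) = -6*((v**2 + 68*v) + 83) = -6*(83 + v**2 + 68*v) = -498 - 408*v - 6*v**2)
F(-29) - 1*(-20208) = (-498 - 408*(-29) - 6*(-29)**2) - 1*(-20208) = (-498 + 11832 - 6*841) + 20208 = (-498 + 11832 - 5046) + 20208 = 6288 + 20208 = 26496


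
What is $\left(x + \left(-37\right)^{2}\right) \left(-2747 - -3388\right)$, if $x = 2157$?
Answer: $2260166$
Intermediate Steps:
$\left(x + \left(-37\right)^{2}\right) \left(-2747 - -3388\right) = \left(2157 + \left(-37\right)^{2}\right) \left(-2747 - -3388\right) = \left(2157 + 1369\right) \left(-2747 + 3388\right) = 3526 \cdot 641 = 2260166$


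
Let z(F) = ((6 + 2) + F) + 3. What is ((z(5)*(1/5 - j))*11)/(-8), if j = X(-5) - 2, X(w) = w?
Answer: -792/5 ≈ -158.40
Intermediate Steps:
z(F) = 11 + F (z(F) = (8 + F) + 3 = 11 + F)
j = -7 (j = -5 - 2 = -7)
((z(5)*(1/5 - j))*11)/(-8) = (((11 + 5)*(1/5 - 1*(-7)))*11)/(-8) = ((16*(⅕ + 7))*11)*(-⅛) = ((16*(36/5))*11)*(-⅛) = ((576/5)*11)*(-⅛) = (6336/5)*(-⅛) = -792/5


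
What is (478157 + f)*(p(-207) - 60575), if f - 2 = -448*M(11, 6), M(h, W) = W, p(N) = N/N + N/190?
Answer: -5472322689757/190 ≈ -2.8802e+10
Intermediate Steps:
p(N) = 1 + N/190 (p(N) = 1 + N*(1/190) = 1 + N/190)
f = -2686 (f = 2 - 448*6 = 2 - 2688 = -2686)
(478157 + f)*(p(-207) - 60575) = (478157 - 2686)*((1 + (1/190)*(-207)) - 60575) = 475471*((1 - 207/190) - 60575) = 475471*(-17/190 - 60575) = 475471*(-11509267/190) = -5472322689757/190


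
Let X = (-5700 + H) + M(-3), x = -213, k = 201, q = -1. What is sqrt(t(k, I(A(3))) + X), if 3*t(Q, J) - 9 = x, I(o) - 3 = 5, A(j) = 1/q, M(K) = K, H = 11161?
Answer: 7*sqrt(110) ≈ 73.417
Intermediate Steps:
A(j) = -1 (A(j) = 1/(-1) = -1)
I(o) = 8 (I(o) = 3 + 5 = 8)
t(Q, J) = -68 (t(Q, J) = 3 + (1/3)*(-213) = 3 - 71 = -68)
X = 5458 (X = (-5700 + 11161) - 3 = 5461 - 3 = 5458)
sqrt(t(k, I(A(3))) + X) = sqrt(-68 + 5458) = sqrt(5390) = 7*sqrt(110)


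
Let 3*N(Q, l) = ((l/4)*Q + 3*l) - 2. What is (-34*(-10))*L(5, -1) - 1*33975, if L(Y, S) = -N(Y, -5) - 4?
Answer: -32700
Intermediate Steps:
N(Q, l) = -⅔ + l + Q*l/12 (N(Q, l) = (((l/4)*Q + 3*l) - 2)/3 = ((Q*l/4 + 3*l) - 2)/3 = ((3*l + Q*l/4) - 2)/3 = (-2 + 3*l + Q*l/4)/3 = -⅔ + l + Q*l/12)
L(Y, S) = 5/3 + 5*Y/12 (L(Y, S) = -(-⅔ - 5 + (1/12)*Y*(-5)) - 4 = -(-⅔ - 5 - 5*Y/12) - 4 = -(-17/3 - 5*Y/12) - 4 = (17/3 + 5*Y/12) - 4 = 5/3 + 5*Y/12)
(-34*(-10))*L(5, -1) - 1*33975 = (-34*(-10))*(5/3 + (5/12)*5) - 1*33975 = 340*(5/3 + 25/12) - 33975 = 340*(15/4) - 33975 = 1275 - 33975 = -32700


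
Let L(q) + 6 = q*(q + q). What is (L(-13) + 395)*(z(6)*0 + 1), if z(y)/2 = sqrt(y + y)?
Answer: 727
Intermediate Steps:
z(y) = 2*sqrt(2)*sqrt(y) (z(y) = 2*sqrt(y + y) = 2*sqrt(2*y) = 2*(sqrt(2)*sqrt(y)) = 2*sqrt(2)*sqrt(y))
L(q) = -6 + 2*q**2 (L(q) = -6 + q*(q + q) = -6 + q*(2*q) = -6 + 2*q**2)
(L(-13) + 395)*(z(6)*0 + 1) = ((-6 + 2*(-13)**2) + 395)*((2*sqrt(2)*sqrt(6))*0 + 1) = ((-6 + 2*169) + 395)*((4*sqrt(3))*0 + 1) = ((-6 + 338) + 395)*(0 + 1) = (332 + 395)*1 = 727*1 = 727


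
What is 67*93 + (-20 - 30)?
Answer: 6181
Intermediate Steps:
67*93 + (-20 - 30) = 6231 - 50 = 6181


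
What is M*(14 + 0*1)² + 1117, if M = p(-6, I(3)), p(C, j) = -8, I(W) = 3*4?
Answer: -451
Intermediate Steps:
I(W) = 12
M = -8
M*(14 + 0*1)² + 1117 = -8*(14 + 0*1)² + 1117 = -8*(14 + 0)² + 1117 = -8*14² + 1117 = -8*196 + 1117 = -1568 + 1117 = -451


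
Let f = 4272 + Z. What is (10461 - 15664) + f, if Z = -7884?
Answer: -8815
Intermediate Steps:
f = -3612 (f = 4272 - 7884 = -3612)
(10461 - 15664) + f = (10461 - 15664) - 3612 = -5203 - 3612 = -8815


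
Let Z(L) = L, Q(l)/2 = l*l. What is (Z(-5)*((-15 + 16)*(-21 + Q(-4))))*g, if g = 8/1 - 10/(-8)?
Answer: -2035/4 ≈ -508.75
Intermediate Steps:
Q(l) = 2*l**2 (Q(l) = 2*(l*l) = 2*l**2)
g = 37/4 (g = 8*1 - 10*(-1/8) = 8 + 5/4 = 37/4 ≈ 9.2500)
(Z(-5)*((-15 + 16)*(-21 + Q(-4))))*g = -5*(-15 + 16)*(-21 + 2*(-4)**2)*(37/4) = -5*(-21 + 2*16)*(37/4) = -5*(-21 + 32)*(37/4) = -5*11*(37/4) = -55*37/4 = -2035/4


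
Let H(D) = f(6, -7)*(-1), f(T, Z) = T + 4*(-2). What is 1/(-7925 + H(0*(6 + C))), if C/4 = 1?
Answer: -1/7923 ≈ -0.00012621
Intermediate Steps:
C = 4 (C = 4*1 = 4)
f(T, Z) = -8 + T (f(T, Z) = T - 8 = -8 + T)
H(D) = 2 (H(D) = (-8 + 6)*(-1) = -2*(-1) = 2)
1/(-7925 + H(0*(6 + C))) = 1/(-7925 + 2) = 1/(-7923) = -1/7923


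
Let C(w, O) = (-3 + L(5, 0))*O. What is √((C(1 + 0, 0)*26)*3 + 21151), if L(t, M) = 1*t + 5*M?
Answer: √21151 ≈ 145.43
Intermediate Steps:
L(t, M) = t + 5*M
C(w, O) = 2*O (C(w, O) = (-3 + (5 + 5*0))*O = (-3 + (5 + 0))*O = (-3 + 5)*O = 2*O)
√((C(1 + 0, 0)*26)*3 + 21151) = √(((2*0)*26)*3 + 21151) = √((0*26)*3 + 21151) = √(0*3 + 21151) = √(0 + 21151) = √21151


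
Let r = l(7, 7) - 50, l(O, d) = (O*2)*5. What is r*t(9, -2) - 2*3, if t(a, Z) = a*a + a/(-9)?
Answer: 1594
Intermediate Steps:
l(O, d) = 10*O (l(O, d) = (2*O)*5 = 10*O)
t(a, Z) = a² - a/9 (t(a, Z) = a² + a*(-⅑) = a² - a/9)
r = 20 (r = 10*7 - 50 = 70 - 50 = 20)
r*t(9, -2) - 2*3 = 20*(9*(-⅑ + 9)) - 2*3 = 20*(9*(80/9)) - 6 = 20*80 - 6 = 1600 - 6 = 1594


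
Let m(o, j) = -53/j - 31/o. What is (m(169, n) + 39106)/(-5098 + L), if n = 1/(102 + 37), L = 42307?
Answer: 5363860/6288321 ≈ 0.85299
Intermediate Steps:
n = 1/139 ≈ 0.0071942
(m(169, n) + 39106)/(-5098 + L) = ((-53/1/139 - 31/169) + 39106)/(-5098 + 42307) = ((-53*139 - 31*1/169) + 39106)/37209 = ((-7367 - 31/169) + 39106)*(1/37209) = (-1245054/169 + 39106)*(1/37209) = (5363860/169)*(1/37209) = 5363860/6288321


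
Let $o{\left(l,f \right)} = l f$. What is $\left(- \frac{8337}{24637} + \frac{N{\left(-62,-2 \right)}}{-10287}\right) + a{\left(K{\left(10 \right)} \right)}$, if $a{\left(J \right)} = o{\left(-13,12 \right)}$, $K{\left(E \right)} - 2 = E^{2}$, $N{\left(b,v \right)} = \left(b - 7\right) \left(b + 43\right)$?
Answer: $- \frac{13218276530}{84480273} \approx -156.47$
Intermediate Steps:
$N{\left(b,v \right)} = \left(-7 + b\right) \left(43 + b\right)$
$o{\left(l,f \right)} = f l$
$K{\left(E \right)} = 2 + E^{2}$
$a{\left(J \right)} = -156$ ($a{\left(J \right)} = 12 \left(-13\right) = -156$)
$\left(- \frac{8337}{24637} + \frac{N{\left(-62,-2 \right)}}{-10287}\right) + a{\left(K{\left(10 \right)} \right)} = \left(- \frac{8337}{24637} + \frac{-301 + \left(-62\right)^{2} + 36 \left(-62\right)}{-10287}\right) - 156 = \left(\left(-8337\right) \frac{1}{24637} + \left(-301 + 3844 - 2232\right) \left(- \frac{1}{10287}\right)\right) - 156 = \left(- \frac{8337}{24637} + 1311 \left(- \frac{1}{10287}\right)\right) - 156 = \left(- \frac{8337}{24637} - \frac{437}{3429}\right) - 156 = - \frac{39353942}{84480273} - 156 = - \frac{13218276530}{84480273}$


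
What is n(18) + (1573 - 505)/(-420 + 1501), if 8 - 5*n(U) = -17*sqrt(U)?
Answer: 13988/5405 + 51*sqrt(2)/5 ≈ 17.013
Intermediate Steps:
n(U) = 8/5 + 17*sqrt(U)/5 (n(U) = 8/5 - (-17)*sqrt(U)/5 = 8/5 + 17*sqrt(U)/5)
n(18) + (1573 - 505)/(-420 + 1501) = (8/5 + 17*sqrt(18)/5) + (1573 - 505)/(-420 + 1501) = (8/5 + 17*(3*sqrt(2))/5) + 1068/1081 = (8/5 + 51*sqrt(2)/5) + 1068*(1/1081) = (8/5 + 51*sqrt(2)/5) + 1068/1081 = 13988/5405 + 51*sqrt(2)/5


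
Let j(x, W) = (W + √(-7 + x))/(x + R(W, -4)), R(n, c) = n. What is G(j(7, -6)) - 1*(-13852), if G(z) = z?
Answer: 13846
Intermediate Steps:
j(x, W) = (W + √(-7 + x))/(W + x) (j(x, W) = (W + √(-7 + x))/(x + W) = (W + √(-7 + x))/(W + x))
G(j(7, -6)) - 1*(-13852) = (-6 + √(-7 + 7))/(-6 + 7) - 1*(-13852) = (-6 + √0)/1 + 13852 = 1*(-6 + 0) + 13852 = 1*(-6) + 13852 = -6 + 13852 = 13846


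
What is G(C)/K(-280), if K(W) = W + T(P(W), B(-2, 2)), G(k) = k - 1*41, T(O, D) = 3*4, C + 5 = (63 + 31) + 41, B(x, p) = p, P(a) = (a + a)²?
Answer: -89/268 ≈ -0.33209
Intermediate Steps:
P(a) = 4*a² (P(a) = (2*a)² = 4*a²)
C = 130 (C = -5 + ((63 + 31) + 41) = -5 + (94 + 41) = -5 + 135 = 130)
T(O, D) = 12
G(k) = -41 + k (G(k) = k - 41 = -41 + k)
K(W) = 12 + W (K(W) = W + 12 = 12 + W)
G(C)/K(-280) = (-41 + 130)/(12 - 280) = 89/(-268) = 89*(-1/268) = -89/268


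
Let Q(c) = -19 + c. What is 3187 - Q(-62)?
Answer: 3268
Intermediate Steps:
3187 - Q(-62) = 3187 - (-19 - 62) = 3187 - 1*(-81) = 3187 + 81 = 3268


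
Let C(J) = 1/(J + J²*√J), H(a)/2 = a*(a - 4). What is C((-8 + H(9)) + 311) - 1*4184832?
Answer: -99827046520621057/23854493208 + √393/60698456 ≈ -4.1848e+6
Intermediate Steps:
H(a) = 2*a*(-4 + a) (H(a) = 2*(a*(a - 4)) = 2*(a*(-4 + a)) = 2*a*(-4 + a))
C(J) = 1/(J + J^(5/2))
C((-8 + H(9)) + 311) - 1*4184832 = 1/(((-8 + 2*9*(-4 + 9)) + 311) + ((-8 + 2*9*(-4 + 9)) + 311)^(5/2)) - 1*4184832 = 1/(((-8 + 2*9*5) + 311) + ((-8 + 2*9*5) + 311)^(5/2)) - 4184832 = 1/(((-8 + 90) + 311) + ((-8 + 90) + 311)^(5/2)) - 4184832 = 1/((82 + 311) + (82 + 311)^(5/2)) - 4184832 = 1/(393 + 393^(5/2)) - 4184832 = 1/(393 + 154449*√393) - 4184832 = -4184832 + 1/(393 + 154449*√393)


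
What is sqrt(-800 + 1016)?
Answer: 6*sqrt(6) ≈ 14.697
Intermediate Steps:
sqrt(-800 + 1016) = sqrt(216) = 6*sqrt(6)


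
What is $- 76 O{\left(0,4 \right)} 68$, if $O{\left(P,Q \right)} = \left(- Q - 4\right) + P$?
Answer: $41344$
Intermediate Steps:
$O{\left(P,Q \right)} = -4 + P - Q$ ($O{\left(P,Q \right)} = \left(-4 - Q\right) + P = -4 + P - Q$)
$- 76 O{\left(0,4 \right)} 68 = - 76 \left(-4 + 0 - 4\right) 68 = \left(-76\right) \left(-8\right) 68 = 608 \cdot 68 = 41344$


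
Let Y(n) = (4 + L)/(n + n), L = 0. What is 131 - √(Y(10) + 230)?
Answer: 131 - √5755/5 ≈ 115.83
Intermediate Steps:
Y(n) = 2/n (Y(n) = (4 + 0)/(n + n) = 4/((2*n)) = 4*(1/(2*n)) = 2/n)
131 - √(Y(10) + 230) = 131 - √(2/10 + 230) = 131 - √(2*(⅒) + 230) = 131 - √(⅕ + 230) = 131 - √(1151/5) = 131 - √5755/5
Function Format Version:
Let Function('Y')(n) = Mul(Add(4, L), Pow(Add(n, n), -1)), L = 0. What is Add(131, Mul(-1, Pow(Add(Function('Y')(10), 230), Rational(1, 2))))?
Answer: Add(131, Mul(Rational(-1, 5), Pow(5755, Rational(1, 2)))) ≈ 115.83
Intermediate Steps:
Function('Y')(n) = Mul(2, Pow(n, -1)) (Function('Y')(n) = Mul(Add(4, 0), Pow(Add(n, n), -1)) = Mul(4, Pow(Mul(2, n), -1)) = Mul(4, Mul(Rational(1, 2), Pow(n, -1))) = Mul(2, Pow(n, -1)))
Add(131, Mul(-1, Pow(Add(Function('Y')(10), 230), Rational(1, 2)))) = Add(131, Mul(-1, Pow(Add(Mul(2, Pow(10, -1)), 230), Rational(1, 2)))) = Add(131, Mul(-1, Pow(Add(Mul(2, Rational(1, 10)), 230), Rational(1, 2)))) = Add(131, Mul(-1, Pow(Add(Rational(1, 5), 230), Rational(1, 2)))) = Add(131, Mul(-1, Pow(Rational(1151, 5), Rational(1, 2)))) = Add(131, Mul(-1, Mul(Rational(1, 5), Pow(5755, Rational(1, 2))))) = Add(131, Mul(Rational(-1, 5), Pow(5755, Rational(1, 2))))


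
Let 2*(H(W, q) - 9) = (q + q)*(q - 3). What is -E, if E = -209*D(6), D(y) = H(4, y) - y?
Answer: 4389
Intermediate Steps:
H(W, q) = 9 + q*(-3 + q) (H(W, q) = 9 + ((q + q)*(q - 3))/2 = 9 + ((2*q)*(-3 + q))/2 = 9 + (2*q*(-3 + q))/2 = 9 + q*(-3 + q))
D(y) = 9 + y**2 - 4*y (D(y) = (9 + y**2 - 3*y) - y = 9 + y**2 - 4*y)
E = -4389 (E = -209*(9 + 6**2 - 4*6) = -209*(9 + 36 - 24) = -209*21 = -4389)
-E = -1*(-4389) = 4389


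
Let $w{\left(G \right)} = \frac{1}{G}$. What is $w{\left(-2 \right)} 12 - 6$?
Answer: $-12$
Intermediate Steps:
$w{\left(-2 \right)} 12 - 6 = \frac{1}{-2} \cdot 12 - 6 = \left(- \frac{1}{2}\right) 12 - 6 = -6 - 6 = -12$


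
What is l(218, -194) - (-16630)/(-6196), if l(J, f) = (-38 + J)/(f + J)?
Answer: 7460/1549 ≈ 4.8160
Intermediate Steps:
l(J, f) = (-38 + J)/(J + f)
l(218, -194) - (-16630)/(-6196) = (-38 + 218)/(218 - 194) - (-16630)/(-6196) = 180/24 - (-16630)*(-1)/6196 = (1/24)*180 - 1*8315/3098 = 15/2 - 8315/3098 = 7460/1549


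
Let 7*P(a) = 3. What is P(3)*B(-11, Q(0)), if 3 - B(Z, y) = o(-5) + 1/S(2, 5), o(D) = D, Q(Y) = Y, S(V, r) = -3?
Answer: 25/7 ≈ 3.5714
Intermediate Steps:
P(a) = 3/7 (P(a) = (1/7)*3 = 3/7)
B(Z, y) = 25/3 (B(Z, y) = 3 - (-5 + 1/(-3)) = 3 - (-5 - 1/3) = 3 - 1*(-16/3) = 3 + 16/3 = 25/3)
P(3)*B(-11, Q(0)) = (3/7)*(25/3) = 25/7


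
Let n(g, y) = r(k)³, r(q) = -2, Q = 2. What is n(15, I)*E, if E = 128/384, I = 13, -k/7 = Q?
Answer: -8/3 ≈ -2.6667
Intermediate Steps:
k = -14 (k = -7*2 = -14)
n(g, y) = -8 (n(g, y) = (-2)³ = -8)
E = ⅓ (E = 128*(1/384) = ⅓ ≈ 0.33333)
n(15, I)*E = -8*⅓ = -8/3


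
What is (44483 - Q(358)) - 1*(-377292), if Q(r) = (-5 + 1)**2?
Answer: 421759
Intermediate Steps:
Q(r) = 16 (Q(r) = (-4)**2 = 16)
(44483 - Q(358)) - 1*(-377292) = (44483 - 1*16) - 1*(-377292) = (44483 - 16) + 377292 = 44467 + 377292 = 421759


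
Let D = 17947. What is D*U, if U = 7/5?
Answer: 125629/5 ≈ 25126.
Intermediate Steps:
U = 7/5 (U = 7*(⅕) = 7/5 ≈ 1.4000)
D*U = 17947*(7/5) = 125629/5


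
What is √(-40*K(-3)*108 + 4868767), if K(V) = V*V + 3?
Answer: √4816927 ≈ 2194.8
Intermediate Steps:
K(V) = 3 + V² (K(V) = V² + 3 = 3 + V²)
√(-40*K(-3)*108 + 4868767) = √(-40*(3 + (-3)²)*108 + 4868767) = √(-40*(3 + 9)*108 + 4868767) = √(-40*12*108 + 4868767) = √(-480*108 + 4868767) = √(-51840 + 4868767) = √4816927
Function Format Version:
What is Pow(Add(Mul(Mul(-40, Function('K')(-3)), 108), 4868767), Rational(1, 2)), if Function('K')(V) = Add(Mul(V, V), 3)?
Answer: Pow(4816927, Rational(1, 2)) ≈ 2194.8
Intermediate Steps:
Function('K')(V) = Add(3, Pow(V, 2)) (Function('K')(V) = Add(Pow(V, 2), 3) = Add(3, Pow(V, 2)))
Pow(Add(Mul(Mul(-40, Function('K')(-3)), 108), 4868767), Rational(1, 2)) = Pow(Add(Mul(Mul(-40, Add(3, Pow(-3, 2))), 108), 4868767), Rational(1, 2)) = Pow(Add(Mul(Mul(-40, Add(3, 9)), 108), 4868767), Rational(1, 2)) = Pow(Add(Mul(Mul(-40, 12), 108), 4868767), Rational(1, 2)) = Pow(Add(Mul(-480, 108), 4868767), Rational(1, 2)) = Pow(Add(-51840, 4868767), Rational(1, 2)) = Pow(4816927, Rational(1, 2))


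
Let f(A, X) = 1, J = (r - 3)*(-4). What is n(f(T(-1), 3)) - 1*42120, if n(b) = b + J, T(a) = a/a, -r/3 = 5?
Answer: -42047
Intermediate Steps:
r = -15 (r = -3*5 = -15)
J = 72 (J = (-15 - 3)*(-4) = -18*(-4) = 72)
T(a) = 1
n(b) = 72 + b (n(b) = b + 72 = 72 + b)
n(f(T(-1), 3)) - 1*42120 = (72 + 1) - 1*42120 = 73 - 42120 = -42047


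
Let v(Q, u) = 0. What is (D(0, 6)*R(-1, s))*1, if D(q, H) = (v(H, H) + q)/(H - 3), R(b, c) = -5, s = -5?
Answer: 0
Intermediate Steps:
D(q, H) = q/(-3 + H) (D(q, H) = (0 + q)/(H - 3) = q/(-3 + H))
(D(0, 6)*R(-1, s))*1 = ((0/(-3 + 6))*(-5))*1 = ((0/3)*(-5))*1 = ((0*(⅓))*(-5))*1 = (0*(-5))*1 = 0*1 = 0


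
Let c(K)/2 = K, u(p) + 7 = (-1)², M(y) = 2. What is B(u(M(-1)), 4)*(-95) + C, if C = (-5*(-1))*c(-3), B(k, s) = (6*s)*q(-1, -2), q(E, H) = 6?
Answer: -13710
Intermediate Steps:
u(p) = -6 (u(p) = -7 + (-1)² = -7 + 1 = -6)
c(K) = 2*K
B(k, s) = 36*s (B(k, s) = (6*s)*6 = 36*s)
C = -30 (C = (-5*(-1))*(2*(-3)) = 5*(-6) = -30)
B(u(M(-1)), 4)*(-95) + C = (36*4)*(-95) - 30 = 144*(-95) - 30 = -13680 - 30 = -13710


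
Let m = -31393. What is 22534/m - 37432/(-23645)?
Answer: 642286346/742287485 ≈ 0.86528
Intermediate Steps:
22534/m - 37432/(-23645) = 22534/(-31393) - 37432/(-23645) = 22534*(-1/31393) - 37432*(-1/23645) = -22534/31393 + 37432/23645 = 642286346/742287485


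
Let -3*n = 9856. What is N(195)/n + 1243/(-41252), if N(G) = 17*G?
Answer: -105625537/101644928 ≈ -1.0392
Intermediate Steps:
n = -9856/3 (n = -⅓*9856 = -9856/3 ≈ -3285.3)
N(195)/n + 1243/(-41252) = (17*195)/(-9856/3) + 1243/(-41252) = 3315*(-3/9856) + 1243*(-1/41252) = -9945/9856 - 1243/41252 = -105625537/101644928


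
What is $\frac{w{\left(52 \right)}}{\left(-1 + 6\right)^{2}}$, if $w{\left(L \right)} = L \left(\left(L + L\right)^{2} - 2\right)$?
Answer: $\frac{562328}{25} \approx 22493.0$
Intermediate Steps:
$w{\left(L \right)} = L \left(-2 + 4 L^{2}\right)$ ($w{\left(L \right)} = L \left(\left(2 L\right)^{2} - 2\right) = L \left(4 L^{2} - 2\right) = L \left(-2 + 4 L^{2}\right)$)
$\frac{w{\left(52 \right)}}{\left(-1 + 6\right)^{2}} = \frac{\left(-2\right) 52 + 4 \cdot 52^{3}}{\left(-1 + 6\right)^{2}} = \frac{-104 + 4 \cdot 140608}{5^{2}} = \frac{-104 + 562432}{25} = 562328 \cdot \frac{1}{25} = \frac{562328}{25}$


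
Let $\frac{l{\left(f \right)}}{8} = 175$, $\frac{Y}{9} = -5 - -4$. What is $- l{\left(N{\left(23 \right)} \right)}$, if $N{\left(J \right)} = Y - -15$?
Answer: $-1400$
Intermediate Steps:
$Y = -9$ ($Y = 9 \left(-5 - -4\right) = 9 \left(-5 + 4\right) = 9 \left(-1\right) = -9$)
$N{\left(J \right)} = 6$ ($N{\left(J \right)} = -9 - -15 = -9 + 15 = 6$)
$l{\left(f \right)} = 1400$ ($l{\left(f \right)} = 8 \cdot 175 = 1400$)
$- l{\left(N{\left(23 \right)} \right)} = \left(-1\right) 1400 = -1400$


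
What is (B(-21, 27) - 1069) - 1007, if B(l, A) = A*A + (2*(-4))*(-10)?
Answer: -1267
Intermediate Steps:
B(l, A) = 80 + A² (B(l, A) = A² - 8*(-10) = A² + 80 = 80 + A²)
(B(-21, 27) - 1069) - 1007 = ((80 + 27²) - 1069) - 1007 = ((80 + 729) - 1069) - 1007 = (809 - 1069) - 1007 = -260 - 1007 = -1267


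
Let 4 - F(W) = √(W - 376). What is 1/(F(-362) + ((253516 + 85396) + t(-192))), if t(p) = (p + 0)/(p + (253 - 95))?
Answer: 16324726/5532803059251 + 289*I*√82/11065606118502 ≈ 2.9505e-6 + 2.365e-10*I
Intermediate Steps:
t(p) = p/(158 + p) (t(p) = p/(p + 158) = p/(158 + p))
F(W) = 4 - √(-376 + W) (F(W) = 4 - √(W - 376) = 4 - √(-376 + W))
1/(F(-362) + ((253516 + 85396) + t(-192))) = 1/((4 - √(-376 - 362)) + ((253516 + 85396) - 192/(158 - 192))) = 1/((4 - √(-738)) + (338912 - 192/(-34))) = 1/((4 - 3*I*√82) + (338912 - 192*(-1/34))) = 1/((4 - 3*I*√82) + (338912 + 96/17)) = 1/((4 - 3*I*√82) + 5761600/17) = 1/(5761668/17 - 3*I*√82)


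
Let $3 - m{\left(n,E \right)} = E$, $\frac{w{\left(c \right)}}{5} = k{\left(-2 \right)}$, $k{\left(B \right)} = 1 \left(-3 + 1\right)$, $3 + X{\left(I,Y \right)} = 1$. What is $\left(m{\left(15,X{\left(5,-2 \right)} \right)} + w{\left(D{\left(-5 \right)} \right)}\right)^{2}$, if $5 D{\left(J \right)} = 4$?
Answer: $25$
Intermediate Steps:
$X{\left(I,Y \right)} = -2$ ($X{\left(I,Y \right)} = -3 + 1 = -2$)
$D{\left(J \right)} = \frac{4}{5}$ ($D{\left(J \right)} = \frac{1}{5} \cdot 4 = \frac{4}{5}$)
$k{\left(B \right)} = -2$ ($k{\left(B \right)} = 1 \left(-2\right) = -2$)
$w{\left(c \right)} = -10$ ($w{\left(c \right)} = 5 \left(-2\right) = -10$)
$m{\left(n,E \right)} = 3 - E$
$\left(m{\left(15,X{\left(5,-2 \right)} \right)} + w{\left(D{\left(-5 \right)} \right)}\right)^{2} = \left(\left(3 - -2\right) - 10\right)^{2} = \left(\left(3 + 2\right) - 10\right)^{2} = \left(5 - 10\right)^{2} = \left(-5\right)^{2} = 25$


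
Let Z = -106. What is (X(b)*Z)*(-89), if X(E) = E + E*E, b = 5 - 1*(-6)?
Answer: 1245288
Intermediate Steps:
b = 11 (b = 5 + 6 = 11)
X(E) = E + E²
(X(b)*Z)*(-89) = ((11*(1 + 11))*(-106))*(-89) = ((11*12)*(-106))*(-89) = (132*(-106))*(-89) = -13992*(-89) = 1245288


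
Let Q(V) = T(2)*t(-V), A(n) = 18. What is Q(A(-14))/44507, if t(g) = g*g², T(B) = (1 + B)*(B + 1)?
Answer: -52488/44507 ≈ -1.1793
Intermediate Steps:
T(B) = (1 + B)² (T(B) = (1 + B)*(1 + B) = (1 + B)²)
t(g) = g³
Q(V) = -9*V³ (Q(V) = (1 + 2)²*(-V)³ = 3²*(-V³) = 9*(-V³) = -9*V³)
Q(A(-14))/44507 = -9*18³/44507 = -9*5832*(1/44507) = -52488*1/44507 = -52488/44507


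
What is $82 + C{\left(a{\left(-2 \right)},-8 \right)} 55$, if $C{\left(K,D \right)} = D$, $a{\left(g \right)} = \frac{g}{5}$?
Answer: $-358$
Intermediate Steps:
$a{\left(g \right)} = \frac{g}{5}$ ($a{\left(g \right)} = g \frac{1}{5} = \frac{g}{5}$)
$82 + C{\left(a{\left(-2 \right)},-8 \right)} 55 = 82 - 440 = -358$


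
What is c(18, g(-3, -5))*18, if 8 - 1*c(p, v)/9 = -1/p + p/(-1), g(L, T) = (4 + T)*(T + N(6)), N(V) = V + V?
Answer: 4221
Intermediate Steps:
N(V) = 2*V
g(L, T) = (4 + T)*(12 + T) (g(L, T) = (4 + T)*(T + 2*6) = (4 + T)*(T + 12) = (4 + T)*(12 + T))
c(p, v) = 72 + 9*p + 9/p (c(p, v) = 72 - 9*(-1/p + p/(-1)) = 72 - 9*(-1/p + p*(-1)) = 72 - 9*(-1/p - p) = 72 - 9*(-p - 1/p) = 72 + (9*p + 9/p) = 72 + 9*p + 9/p)
c(18, g(-3, -5))*18 = (72 + 9*18 + 9/18)*18 = (72 + 162 + 9*(1/18))*18 = (72 + 162 + ½)*18 = (469/2)*18 = 4221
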